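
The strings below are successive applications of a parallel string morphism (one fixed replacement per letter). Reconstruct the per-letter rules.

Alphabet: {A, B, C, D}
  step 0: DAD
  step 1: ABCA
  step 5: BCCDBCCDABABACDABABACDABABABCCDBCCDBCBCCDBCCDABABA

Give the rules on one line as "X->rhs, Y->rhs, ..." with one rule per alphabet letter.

A->BC, B->CD, C->AB, D->A

  step 0 ⇒ step 1: DAD ⇒ A·BC·A
    A ↦ BC
    D ↦ A
    B ↦ CD  (constrained at step 1)
    C ↦ AB  (constrained at step 1)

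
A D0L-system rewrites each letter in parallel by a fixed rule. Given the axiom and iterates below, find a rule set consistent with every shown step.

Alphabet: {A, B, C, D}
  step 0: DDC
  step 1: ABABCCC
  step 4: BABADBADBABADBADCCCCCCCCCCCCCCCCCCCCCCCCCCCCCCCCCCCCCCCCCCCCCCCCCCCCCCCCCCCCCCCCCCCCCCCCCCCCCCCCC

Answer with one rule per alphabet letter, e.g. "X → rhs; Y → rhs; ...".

A->B, B->AD, C->CCC, D->AB

  step 0 ⇒ step 1: DDC ⇒ AB·AB·CCC
    C ↦ CCC
    D ↦ AB
    A ↦ B  (constrained at step 1)
    B ↦ AD  (constrained at step 1)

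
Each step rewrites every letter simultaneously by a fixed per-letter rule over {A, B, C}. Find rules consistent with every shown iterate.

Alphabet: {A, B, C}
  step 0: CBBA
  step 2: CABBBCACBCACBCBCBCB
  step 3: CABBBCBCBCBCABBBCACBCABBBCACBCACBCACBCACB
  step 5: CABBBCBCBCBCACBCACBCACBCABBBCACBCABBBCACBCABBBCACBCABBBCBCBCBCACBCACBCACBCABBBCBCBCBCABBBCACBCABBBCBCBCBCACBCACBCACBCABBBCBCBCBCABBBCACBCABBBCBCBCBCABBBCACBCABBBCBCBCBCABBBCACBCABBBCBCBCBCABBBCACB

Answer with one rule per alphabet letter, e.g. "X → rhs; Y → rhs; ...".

A->BBB, B->CB, C->CA

  step 2 ⇒ step 3: CABBBCACBCACBCBCBCB ⇒ CA·BBB·CB·CB·CB·CA·BBB·CA·CB·CA·BBB·CA·CB·CA·CB·CA·CB·CA·CB
    A ↦ BBB
    B ↦ CB
    C ↦ CA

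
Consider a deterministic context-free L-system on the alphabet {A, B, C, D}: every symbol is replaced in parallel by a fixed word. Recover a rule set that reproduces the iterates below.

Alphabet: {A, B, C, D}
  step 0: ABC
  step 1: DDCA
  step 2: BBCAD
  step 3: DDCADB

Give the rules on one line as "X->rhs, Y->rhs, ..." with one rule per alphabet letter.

A->D, B->D, C->CA, D->B

  step 2 ⇒ step 3: BBCAD ⇒ D·D·CA·D·B
    A ↦ D
    B ↦ D
    C ↦ CA
    D ↦ B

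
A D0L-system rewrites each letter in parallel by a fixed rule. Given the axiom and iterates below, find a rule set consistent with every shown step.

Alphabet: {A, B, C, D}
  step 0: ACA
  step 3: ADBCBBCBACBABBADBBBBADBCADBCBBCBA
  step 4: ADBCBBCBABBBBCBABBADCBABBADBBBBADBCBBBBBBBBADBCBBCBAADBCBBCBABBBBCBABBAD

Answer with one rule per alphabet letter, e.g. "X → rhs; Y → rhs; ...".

  step 3 ⇒ step 4: ADBCBBCBACBABBADBBBBADBCADBCBBCBA ⇒ AD·BC·BB·CBA·BB·BB·CBA·BB·AD·CBA·BB·AD·BB·BB·AD·BC·BB·BB·BB·BB·AD·BC·BB·CBA·AD·BC·BB·CBA·BB·BB·CBA·BB·AD
    A ↦ AD
    B ↦ BB
    C ↦ CBA
    D ↦ BC

A->AD, B->BB, C->CBA, D->BC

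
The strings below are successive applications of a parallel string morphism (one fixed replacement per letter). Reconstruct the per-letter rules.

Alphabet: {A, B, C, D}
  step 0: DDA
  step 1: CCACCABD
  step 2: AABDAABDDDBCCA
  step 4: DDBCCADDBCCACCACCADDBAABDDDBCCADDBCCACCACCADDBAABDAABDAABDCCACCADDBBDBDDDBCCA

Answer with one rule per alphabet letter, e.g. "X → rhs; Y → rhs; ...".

  step 1 ⇒ step 2: CCACCABD ⇒ A·A·BD·A·A·BD·DDB·CCA
    A ↦ BD
    B ↦ DDB
    C ↦ A
    D ↦ CCA

A->BD, B->DDB, C->A, D->CCA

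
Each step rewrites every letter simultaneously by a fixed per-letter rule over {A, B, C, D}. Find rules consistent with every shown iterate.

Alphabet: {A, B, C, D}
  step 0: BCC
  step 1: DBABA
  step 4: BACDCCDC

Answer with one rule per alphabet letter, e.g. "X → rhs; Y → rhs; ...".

A->C, B->D, C->BA, D->A

  step 0 ⇒ step 1: BCC ⇒ D·BA·BA
    B ↦ D
    C ↦ BA
    A ↦ C  (constrained at step 1)
    D ↦ A  (constrained at step 1)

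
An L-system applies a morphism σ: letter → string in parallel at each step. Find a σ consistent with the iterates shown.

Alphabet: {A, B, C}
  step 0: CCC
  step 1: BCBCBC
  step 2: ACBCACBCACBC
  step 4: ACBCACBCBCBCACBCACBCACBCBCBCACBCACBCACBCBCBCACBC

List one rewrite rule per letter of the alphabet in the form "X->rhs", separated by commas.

A->BC, B->AC, C->BC

  step 1 ⇒ step 2: BCBCBC ⇒ AC·BC·AC·BC·AC·BC
    B ↦ AC
    C ↦ BC
    A ↦ BC  (constrained at step 2)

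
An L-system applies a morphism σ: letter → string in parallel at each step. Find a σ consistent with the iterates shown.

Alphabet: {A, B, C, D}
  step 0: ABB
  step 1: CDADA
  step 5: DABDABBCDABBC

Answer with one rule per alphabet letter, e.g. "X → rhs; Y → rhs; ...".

A->C, B->DA, C->B, D->B

  step 0 ⇒ step 1: ABB ⇒ C·DA·DA
    A ↦ C
    B ↦ DA
    C ↦ B  (constrained at step 1)
    D ↦ B  (constrained at step 1)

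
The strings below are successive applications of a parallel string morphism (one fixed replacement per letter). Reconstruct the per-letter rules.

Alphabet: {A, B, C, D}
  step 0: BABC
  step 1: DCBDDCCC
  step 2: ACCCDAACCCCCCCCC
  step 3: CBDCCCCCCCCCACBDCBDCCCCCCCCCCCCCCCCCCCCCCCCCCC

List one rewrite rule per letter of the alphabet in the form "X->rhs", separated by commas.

  step 2 ⇒ step 3: ACCCDAACCCCCCCCC ⇒ CBD·CCC·CCC·CCC·A·CBD·CBD·CCC·CCC·CCC·CCC·CCC·CCC·CCC·CCC·CCC
    A ↦ CBD
    C ↦ CCC
    D ↦ A
  step 0 ⇒ step 1: BABC ⇒ D·CBD·D·CCC
    B ↦ D

A->CBD, B->D, C->CCC, D->A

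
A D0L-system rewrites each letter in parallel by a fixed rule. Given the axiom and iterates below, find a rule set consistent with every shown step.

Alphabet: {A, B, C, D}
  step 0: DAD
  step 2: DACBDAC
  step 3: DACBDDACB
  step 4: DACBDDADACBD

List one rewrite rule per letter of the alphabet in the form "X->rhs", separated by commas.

  step 3 ⇒ step 4: DACBDDACB ⇒ DA·C·B·D·DA·DA·C·B·D
    A ↦ C
    B ↦ D
    C ↦ B
    D ↦ DA

A->C, B->D, C->B, D->DA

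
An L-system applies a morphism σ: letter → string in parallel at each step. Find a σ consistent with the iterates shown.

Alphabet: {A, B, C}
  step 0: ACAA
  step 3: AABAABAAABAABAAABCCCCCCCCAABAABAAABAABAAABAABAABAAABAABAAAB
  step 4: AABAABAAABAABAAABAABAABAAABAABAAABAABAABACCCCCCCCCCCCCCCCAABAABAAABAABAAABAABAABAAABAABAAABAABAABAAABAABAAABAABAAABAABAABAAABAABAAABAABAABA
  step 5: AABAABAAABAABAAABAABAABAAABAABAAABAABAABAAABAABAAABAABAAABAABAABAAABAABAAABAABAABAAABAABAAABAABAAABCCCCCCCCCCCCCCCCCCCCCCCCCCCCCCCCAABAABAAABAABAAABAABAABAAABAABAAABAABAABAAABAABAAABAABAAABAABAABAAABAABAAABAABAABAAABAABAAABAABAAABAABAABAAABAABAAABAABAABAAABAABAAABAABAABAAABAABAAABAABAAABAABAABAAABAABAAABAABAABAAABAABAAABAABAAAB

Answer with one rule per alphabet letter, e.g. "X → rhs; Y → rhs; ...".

A->AAB, B->A, C->CC

  step 4 ⇒ step 5: AABAABAAABAABAAABAABAABAAABAABAAABAABAABACCCCCCCCCCCCCCCCAABAABAAABAABAAABAABAABAAABAABAAABAABAABAAABAABAAABAABAAABAABAABAAABAABAAABAABAABA ⇒ AAB·AAB·A·AAB·AAB·A·AAB·AAB·AAB·A·AAB·AAB·A·AAB·AAB·AAB·A·AAB·AAB·A·AAB·AAB·A·AAB·AAB·AAB·A·AAB·AAB·A·AAB·AAB·AAB·A·AAB·AAB·A·AAB·AAB·A·AAB·CC·CC·CC·CC·CC·CC·CC·CC·CC·CC·CC·CC·CC·CC·CC·CC·AAB·AAB·A·AAB·AAB·A·AAB·AAB·AAB·A·AAB·AAB·A·AAB·AAB·AAB·A·AAB·AAB·A·AAB·AAB·A·AAB·AAB·AAB·A·AAB·AAB·A·AAB·AAB·AAB·A·AAB·AAB·A·AAB·AAB·A·AAB·AAB·AAB·A·AAB·AAB·A·AAB·AAB·AAB·A·AAB·AAB·A·AAB·AAB·AAB·A·AAB·AAB·A·AAB·AAB·A·AAB·AAB·AAB·A·AAB·AAB·A·AAB·AAB·AAB·A·AAB·AAB·A·AAB·AAB·A·AAB
    A ↦ AAB
    B ↦ A
    C ↦ CC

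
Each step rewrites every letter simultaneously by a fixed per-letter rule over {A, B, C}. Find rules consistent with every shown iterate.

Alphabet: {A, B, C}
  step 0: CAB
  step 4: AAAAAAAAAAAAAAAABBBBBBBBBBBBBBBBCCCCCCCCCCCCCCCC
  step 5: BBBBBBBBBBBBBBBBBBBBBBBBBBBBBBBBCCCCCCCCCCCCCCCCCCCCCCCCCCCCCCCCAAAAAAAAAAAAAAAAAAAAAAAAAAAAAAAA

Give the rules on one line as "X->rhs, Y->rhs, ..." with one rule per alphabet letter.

A->BB, B->CC, C->AA

  step 4 ⇒ step 5: AAAAAAAAAAAAAAAABBBBBBBBBBBBBBBBCCCCCCCCCCCCCCCC ⇒ BB·BB·BB·BB·BB·BB·BB·BB·BB·BB·BB·BB·BB·BB·BB·BB·CC·CC·CC·CC·CC·CC·CC·CC·CC·CC·CC·CC·CC·CC·CC·CC·AA·AA·AA·AA·AA·AA·AA·AA·AA·AA·AA·AA·AA·AA·AA·AA
    A ↦ BB
    B ↦ CC
    C ↦ AA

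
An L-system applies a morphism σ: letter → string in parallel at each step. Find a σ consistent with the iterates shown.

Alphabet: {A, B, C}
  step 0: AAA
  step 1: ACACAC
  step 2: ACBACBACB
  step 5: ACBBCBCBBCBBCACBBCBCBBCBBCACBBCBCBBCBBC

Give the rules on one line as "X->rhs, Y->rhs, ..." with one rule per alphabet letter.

A->AC, B->BC, C->B

  step 1 ⇒ step 2: ACACAC ⇒ AC·B·AC·B·AC·B
    A ↦ AC
    C ↦ B
    B ↦ BC  (constrained at step 2)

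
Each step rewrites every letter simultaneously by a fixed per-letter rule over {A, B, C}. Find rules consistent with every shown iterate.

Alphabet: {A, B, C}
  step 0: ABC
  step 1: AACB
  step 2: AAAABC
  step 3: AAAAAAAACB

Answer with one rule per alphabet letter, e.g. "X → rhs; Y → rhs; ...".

  step 2 ⇒ step 3: AAAABC ⇒ AA·AA·AA·AA·C·B
    A ↦ AA
    B ↦ C
    C ↦ B

A->AA, B->C, C->B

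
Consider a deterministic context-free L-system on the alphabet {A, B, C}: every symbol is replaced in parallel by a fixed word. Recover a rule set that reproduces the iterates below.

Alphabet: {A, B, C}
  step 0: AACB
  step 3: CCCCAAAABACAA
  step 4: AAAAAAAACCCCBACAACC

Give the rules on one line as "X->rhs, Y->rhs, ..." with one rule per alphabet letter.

  step 3 ⇒ step 4: CCCCAAAABACAA ⇒ AA·AA·AA·AA·C·C·C·C·BA·C·AA·C·C
    A ↦ C
    B ↦ BA
    C ↦ AA

A->C, B->BA, C->AA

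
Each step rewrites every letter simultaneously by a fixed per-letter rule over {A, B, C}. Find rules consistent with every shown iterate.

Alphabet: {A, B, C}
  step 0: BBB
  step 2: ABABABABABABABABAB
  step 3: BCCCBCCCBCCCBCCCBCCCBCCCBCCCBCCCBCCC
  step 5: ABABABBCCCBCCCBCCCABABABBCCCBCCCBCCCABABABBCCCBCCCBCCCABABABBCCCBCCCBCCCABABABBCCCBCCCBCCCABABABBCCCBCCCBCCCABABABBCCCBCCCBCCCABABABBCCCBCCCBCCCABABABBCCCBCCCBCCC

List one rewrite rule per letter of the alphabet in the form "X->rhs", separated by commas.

  step 2 ⇒ step 3: ABABABABABABABABAB ⇒ B·CCC·B·CCC·B·CCC·B·CCC·B·CCC·B·CCC·B·CCC·B·CCC·B·CCC
    A ↦ B
    B ↦ CCC
    C ↦ AB  (constrained at step 3)

A->B, B->CCC, C->AB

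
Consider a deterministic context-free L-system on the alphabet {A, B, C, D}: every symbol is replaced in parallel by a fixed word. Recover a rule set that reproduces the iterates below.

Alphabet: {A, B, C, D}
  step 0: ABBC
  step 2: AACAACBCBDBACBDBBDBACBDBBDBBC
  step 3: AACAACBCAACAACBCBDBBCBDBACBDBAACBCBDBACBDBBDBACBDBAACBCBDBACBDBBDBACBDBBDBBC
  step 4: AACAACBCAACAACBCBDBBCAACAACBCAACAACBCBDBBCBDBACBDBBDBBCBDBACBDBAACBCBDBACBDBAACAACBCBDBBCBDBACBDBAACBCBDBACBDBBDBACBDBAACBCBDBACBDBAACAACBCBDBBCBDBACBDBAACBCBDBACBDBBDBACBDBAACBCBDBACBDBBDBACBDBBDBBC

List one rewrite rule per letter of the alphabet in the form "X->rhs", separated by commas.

  step 3 ⇒ step 4: AACAACBCAACAACBCBDBBCBDBACBDBAACBCBDBACBDBBDBACBDBAACBCBDBACBDBBDBACBDBBDBBC ⇒ AAC·AAC·BC·AAC·AAC·BC·BDB·BC·AAC·AAC·BC·AAC·AAC·BC·BDB·BC·BDB·AC·BDB·BDB·BC·BDB·AC·BDB·AAC·BC·BDB·AC·BDB·AAC·AAC·BC·BDB·BC·BDB·AC·BDB·AAC·BC·BDB·AC·BDB·BDB·AC·BDB·AAC·BC·BDB·AC·BDB·AAC·AAC·BC·BDB·BC·BDB·AC·BDB·AAC·BC·BDB·AC·BDB·BDB·AC·BDB·AAC·BC·BDB·AC·BDB·BDB·AC·BDB·BDB·BC
    A ↦ AAC
    B ↦ BDB
    C ↦ BC
    D ↦ AC

A->AAC, B->BDB, C->BC, D->AC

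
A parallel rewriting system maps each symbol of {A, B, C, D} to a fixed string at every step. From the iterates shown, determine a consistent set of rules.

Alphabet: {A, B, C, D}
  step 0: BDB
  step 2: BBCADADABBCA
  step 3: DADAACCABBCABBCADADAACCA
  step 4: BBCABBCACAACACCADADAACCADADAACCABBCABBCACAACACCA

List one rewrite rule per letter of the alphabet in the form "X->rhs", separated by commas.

  step 3 ⇒ step 4: DADAACCABBCABBCADADAACCA ⇒ BB·CA·BB·CA·CA·AC·AC·CA·DA·DA·AC·CA·DA·DA·AC·CA·BB·CA·BB·CA·CA·AC·AC·CA
    A ↦ CA
    B ↦ DA
    C ↦ AC
    D ↦ BB

A->CA, B->DA, C->AC, D->BB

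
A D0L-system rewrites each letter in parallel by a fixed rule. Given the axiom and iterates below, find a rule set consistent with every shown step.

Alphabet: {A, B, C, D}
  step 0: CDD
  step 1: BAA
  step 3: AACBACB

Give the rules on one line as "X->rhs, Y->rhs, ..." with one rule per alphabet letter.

A->AC, B->D, C->B, D->A

  step 0 ⇒ step 1: CDD ⇒ B·A·A
    C ↦ B
    D ↦ A
    A ↦ AC  (constrained at step 1)
    B ↦ D  (constrained at step 1)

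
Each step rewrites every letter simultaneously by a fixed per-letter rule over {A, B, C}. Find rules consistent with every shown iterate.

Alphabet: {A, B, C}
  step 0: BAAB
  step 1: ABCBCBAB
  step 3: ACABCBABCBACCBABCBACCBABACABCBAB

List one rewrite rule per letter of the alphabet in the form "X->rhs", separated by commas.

  step 0 ⇒ step 1: BAAB ⇒ AB·CB·CB·AB
    A ↦ CB
    B ↦ AB
    C ↦ AC  (constrained at step 1)

A->CB, B->AB, C->AC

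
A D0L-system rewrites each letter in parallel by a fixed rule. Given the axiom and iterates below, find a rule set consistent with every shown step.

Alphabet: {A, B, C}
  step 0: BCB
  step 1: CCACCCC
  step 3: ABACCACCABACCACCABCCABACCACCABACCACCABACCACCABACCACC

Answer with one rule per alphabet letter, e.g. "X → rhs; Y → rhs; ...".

A->AB, B->CC, C->ACC

  step 0 ⇒ step 1: BCB ⇒ CC·ACC·CC
    B ↦ CC
    C ↦ ACC
    A ↦ AB  (constrained at step 1)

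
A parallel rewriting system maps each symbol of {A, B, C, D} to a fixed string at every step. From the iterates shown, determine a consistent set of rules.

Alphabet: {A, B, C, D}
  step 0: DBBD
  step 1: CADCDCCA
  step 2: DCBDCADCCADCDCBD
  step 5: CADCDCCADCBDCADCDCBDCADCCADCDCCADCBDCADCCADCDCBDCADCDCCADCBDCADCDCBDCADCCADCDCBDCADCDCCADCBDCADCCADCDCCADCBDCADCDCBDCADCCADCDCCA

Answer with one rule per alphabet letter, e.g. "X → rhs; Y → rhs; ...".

A->BD, B->DC, C->DC, D->CA

  step 1 ⇒ step 2: CADCDCCA ⇒ DC·BD·CA·DC·CA·DC·DC·BD
    A ↦ BD
    C ↦ DC
    D ↦ CA
  step 0 ⇒ step 1: DBBD ⇒ CA·DC·DC·CA
    B ↦ DC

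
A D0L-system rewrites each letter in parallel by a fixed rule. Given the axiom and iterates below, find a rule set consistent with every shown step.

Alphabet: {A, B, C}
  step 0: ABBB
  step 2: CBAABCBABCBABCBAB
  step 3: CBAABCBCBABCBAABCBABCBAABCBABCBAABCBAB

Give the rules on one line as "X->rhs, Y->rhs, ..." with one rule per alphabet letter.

  step 2 ⇒ step 3: CBAABCBABCBABCBAB ⇒ CBA·AB·CB·CB·AB·CBA·AB·CB·AB·CBA·AB·CB·AB·CBA·AB·CB·AB
    A ↦ CB
    B ↦ AB
    C ↦ CBA

A->CB, B->AB, C->CBA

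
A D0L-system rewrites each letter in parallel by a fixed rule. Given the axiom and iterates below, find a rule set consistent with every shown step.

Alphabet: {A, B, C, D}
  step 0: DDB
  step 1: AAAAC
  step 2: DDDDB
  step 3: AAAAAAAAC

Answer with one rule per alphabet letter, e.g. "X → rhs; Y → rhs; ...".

  step 2 ⇒ step 3: DDDDB ⇒ AA·AA·AA·AA·C
    B ↦ C
    D ↦ AA
  step 1 ⇒ step 2: AAAAC ⇒ D·D·D·D·B
    A ↦ D
  step 1 ⇒ step 2: AAAAC ⇒ D·D·D·D·B
    C ↦ B

A->D, B->C, C->B, D->AA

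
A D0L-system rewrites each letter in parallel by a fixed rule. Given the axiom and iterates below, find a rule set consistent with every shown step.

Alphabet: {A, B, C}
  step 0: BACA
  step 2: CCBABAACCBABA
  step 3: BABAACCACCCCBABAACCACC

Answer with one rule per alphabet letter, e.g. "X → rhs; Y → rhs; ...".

  step 2 ⇒ step 3: CCBABAACCBABA ⇒ BA·BA·A·CC·A·CC·CC·BA·BA·A·CC·A·CC
    A ↦ CC
    B ↦ A
    C ↦ BA

A->CC, B->A, C->BA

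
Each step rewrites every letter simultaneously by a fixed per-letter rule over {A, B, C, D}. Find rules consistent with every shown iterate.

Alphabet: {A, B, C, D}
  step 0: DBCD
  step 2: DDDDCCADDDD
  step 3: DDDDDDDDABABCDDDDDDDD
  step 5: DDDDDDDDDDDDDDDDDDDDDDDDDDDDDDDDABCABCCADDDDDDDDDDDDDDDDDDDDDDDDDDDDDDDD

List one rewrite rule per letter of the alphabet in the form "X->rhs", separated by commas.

A->C, B->A, C->AB, D->DD

  step 2 ⇒ step 3: DDDDCCADDDD ⇒ DD·DD·DD·DD·AB·AB·C·DD·DD·DD·DD
    A ↦ C
    C ↦ AB
    D ↦ DD
    B ↦ A  (constrained at step 0)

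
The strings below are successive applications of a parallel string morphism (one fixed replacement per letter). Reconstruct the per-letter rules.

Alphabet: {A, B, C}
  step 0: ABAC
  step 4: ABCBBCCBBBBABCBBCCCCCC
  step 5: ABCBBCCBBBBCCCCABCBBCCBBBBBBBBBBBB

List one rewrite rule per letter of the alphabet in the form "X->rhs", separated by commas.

  step 4 ⇒ step 5: ABCBBCCBBBBABCBBCCCCCC ⇒ AB·C·BB·C·C·BB·BB·C·C·C·C·AB·C·BB·C·C·BB·BB·BB·BB·BB·BB
    A ↦ AB
    B ↦ C
    C ↦ BB

A->AB, B->C, C->BB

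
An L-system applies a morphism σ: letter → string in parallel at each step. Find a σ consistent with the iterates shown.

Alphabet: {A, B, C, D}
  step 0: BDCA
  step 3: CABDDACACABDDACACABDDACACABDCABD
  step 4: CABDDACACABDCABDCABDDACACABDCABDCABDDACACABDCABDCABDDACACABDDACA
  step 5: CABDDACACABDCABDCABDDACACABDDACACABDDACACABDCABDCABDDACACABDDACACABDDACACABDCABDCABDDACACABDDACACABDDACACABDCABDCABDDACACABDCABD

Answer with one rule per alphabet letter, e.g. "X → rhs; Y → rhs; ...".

A->BD, B->DA, C->CA, D->CA

  step 4 ⇒ step 5: CABDDACACABDCABDCABDDACACABDCABDCABDDACACABDCABDCABDDACACABDDACA ⇒ CA·BD·DA·CA·CA·BD·CA·BD·CA·BD·DA·CA·CA·BD·DA·CA·CA·BD·DA·CA·CA·BD·CA·BD·CA·BD·DA·CA·CA·BD·DA·CA·CA·BD·DA·CA·CA·BD·CA·BD·CA·BD·DA·CA·CA·BD·DA·CA·CA·BD·DA·CA·CA·BD·CA·BD·CA·BD·DA·CA·CA·BD·CA·BD
    A ↦ BD
    B ↦ DA
    C ↦ CA
    D ↦ CA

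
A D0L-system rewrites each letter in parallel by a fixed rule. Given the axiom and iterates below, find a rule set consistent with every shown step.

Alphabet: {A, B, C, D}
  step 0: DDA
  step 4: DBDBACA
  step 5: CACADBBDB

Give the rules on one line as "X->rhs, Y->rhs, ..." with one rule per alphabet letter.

A->DB, B->A, C->B, D->C

  step 4 ⇒ step 5: DBDBACA ⇒ C·A·C·A·DB·B·DB
    A ↦ DB
    B ↦ A
    C ↦ B
    D ↦ C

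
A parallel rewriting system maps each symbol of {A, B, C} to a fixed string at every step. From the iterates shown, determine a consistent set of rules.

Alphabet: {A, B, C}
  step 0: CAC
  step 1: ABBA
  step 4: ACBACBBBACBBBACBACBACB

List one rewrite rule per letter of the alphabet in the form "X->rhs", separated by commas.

  step 0 ⇒ step 1: CAC ⇒ A·BB·A
    A ↦ BB
    C ↦ A
    B ↦ CB  (constrained at step 1)

A->BB, B->CB, C->A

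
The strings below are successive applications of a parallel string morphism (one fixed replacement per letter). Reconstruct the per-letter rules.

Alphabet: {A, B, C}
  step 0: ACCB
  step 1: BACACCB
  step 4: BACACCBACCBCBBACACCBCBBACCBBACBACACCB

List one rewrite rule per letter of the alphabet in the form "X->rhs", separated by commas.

A->B, B->CB, C->AC

  step 0 ⇒ step 1: ACCB ⇒ B·AC·AC·CB
    A ↦ B
    B ↦ CB
    C ↦ AC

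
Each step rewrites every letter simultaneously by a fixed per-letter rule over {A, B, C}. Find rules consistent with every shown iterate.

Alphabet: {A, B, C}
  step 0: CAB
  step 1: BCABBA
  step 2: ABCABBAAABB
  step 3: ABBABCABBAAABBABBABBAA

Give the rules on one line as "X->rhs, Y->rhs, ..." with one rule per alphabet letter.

A->ABB, B->A, C->BC

  step 2 ⇒ step 3: ABCABBAAABB ⇒ ABB·A·BC·ABB·A·A·ABB·ABB·ABB·A·A
    A ↦ ABB
    B ↦ A
    C ↦ BC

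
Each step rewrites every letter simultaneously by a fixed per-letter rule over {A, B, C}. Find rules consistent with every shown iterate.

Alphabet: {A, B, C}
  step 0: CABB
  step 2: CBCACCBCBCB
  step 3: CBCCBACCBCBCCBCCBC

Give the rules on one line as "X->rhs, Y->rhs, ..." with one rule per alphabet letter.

A->AC, B->C, C->CB

  step 2 ⇒ step 3: CBCACCBCBCB ⇒ CB·C·CB·AC·CB·CB·C·CB·C·CB·C
    A ↦ AC
    B ↦ C
    C ↦ CB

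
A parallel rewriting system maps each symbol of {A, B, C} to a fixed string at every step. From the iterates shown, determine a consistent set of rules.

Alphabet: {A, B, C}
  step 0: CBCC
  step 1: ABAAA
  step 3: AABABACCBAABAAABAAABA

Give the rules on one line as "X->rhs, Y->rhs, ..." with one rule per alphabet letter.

  step 0 ⇒ step 1: CBCC ⇒ A·BA·A·A
    B ↦ BA
    C ↦ A
    A ↦ CCB  (constrained at step 1)

A->CCB, B->BA, C->A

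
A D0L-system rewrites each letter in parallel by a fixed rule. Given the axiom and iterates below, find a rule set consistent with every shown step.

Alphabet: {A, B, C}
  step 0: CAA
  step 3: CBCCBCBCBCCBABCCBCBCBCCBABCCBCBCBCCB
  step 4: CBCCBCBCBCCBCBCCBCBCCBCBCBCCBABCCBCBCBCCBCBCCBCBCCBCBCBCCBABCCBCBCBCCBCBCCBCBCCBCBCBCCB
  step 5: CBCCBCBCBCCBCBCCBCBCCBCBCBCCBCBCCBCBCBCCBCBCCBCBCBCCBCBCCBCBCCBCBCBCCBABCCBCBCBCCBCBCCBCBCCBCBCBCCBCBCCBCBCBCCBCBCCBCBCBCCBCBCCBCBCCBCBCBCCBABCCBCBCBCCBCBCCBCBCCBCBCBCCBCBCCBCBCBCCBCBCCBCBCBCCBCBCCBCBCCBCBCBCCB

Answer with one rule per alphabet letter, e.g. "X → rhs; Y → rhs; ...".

  step 4 ⇒ step 5: CBCCBCBCBCCBCBCCBCBCCBCBCBCCBABCCBCBCBCCBCBCCBCBCCBCBCBCCBABCCBCBCBCCBCBCCBCBCCBCBCBCCB ⇒ CB·CCB·CB·CB·CCB·CB·CCB·CB·CCB·CB·CB·CCB·CB·CCB·CB·CB·CCB·CB·CCB·CB·CB·CCB·CB·CCB·CB·CCB·CB·CB·CCB·AB·CCB·CB·CB·CCB·CB·CCB·CB·CCB·CB·CB·CCB·CB·CCB·CB·CB·CCB·CB·CCB·CB·CB·CCB·CB·CCB·CB·CCB·CB·CB·CCB·AB·CCB·CB·CB·CCB·CB·CCB·CB·CCB·CB·CB·CCB·CB·CCB·CB·CB·CCB·CB·CCB·CB·CB·CCB·CB·CCB·CB·CCB·CB·CB·CCB
    A ↦ AB
    B ↦ CCB
    C ↦ CB

A->AB, B->CCB, C->CB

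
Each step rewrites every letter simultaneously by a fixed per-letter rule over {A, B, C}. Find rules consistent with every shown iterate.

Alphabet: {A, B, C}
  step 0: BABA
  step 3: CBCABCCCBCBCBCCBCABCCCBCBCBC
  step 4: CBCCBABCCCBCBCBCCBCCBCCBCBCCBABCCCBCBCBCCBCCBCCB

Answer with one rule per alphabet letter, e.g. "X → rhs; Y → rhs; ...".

A->ABC, B->C, C->CB

  step 3 ⇒ step 4: CBCABCCCBCBCBCCBCABCCCBCBCBC ⇒ CB·C·CB·ABC·C·CB·CB·CB·C·CB·C·CB·C·CB·CB·C·CB·ABC·C·CB·CB·CB·C·CB·C·CB·C·CB
    A ↦ ABC
    B ↦ C
    C ↦ CB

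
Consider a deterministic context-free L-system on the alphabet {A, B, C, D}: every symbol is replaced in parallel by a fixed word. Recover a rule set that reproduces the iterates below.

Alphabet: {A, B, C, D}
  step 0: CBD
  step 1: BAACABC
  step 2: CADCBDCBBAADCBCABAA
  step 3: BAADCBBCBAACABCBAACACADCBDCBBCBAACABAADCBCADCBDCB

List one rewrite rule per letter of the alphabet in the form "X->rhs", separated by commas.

  step 2 ⇒ step 3: CADCBDCBBAADCBCABAA ⇒ BAA·DCB·BC·BAA·CA·BC·BAA·CA·CA·DCB·DCB·BC·BAA·CA·BAA·DCB·CA·DCB·DCB
    A ↦ DCB
    B ↦ CA
    C ↦ BAA
    D ↦ BC

A->DCB, B->CA, C->BAA, D->BC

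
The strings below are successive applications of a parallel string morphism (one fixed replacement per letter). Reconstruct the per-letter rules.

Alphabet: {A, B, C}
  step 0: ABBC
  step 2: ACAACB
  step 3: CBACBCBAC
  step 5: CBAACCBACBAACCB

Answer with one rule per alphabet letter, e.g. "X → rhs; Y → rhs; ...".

  step 2 ⇒ step 3: ACAACB ⇒ CB·A·CB·CB·A·C
    A ↦ CB
    B ↦ C
    C ↦ A

A->CB, B->C, C->A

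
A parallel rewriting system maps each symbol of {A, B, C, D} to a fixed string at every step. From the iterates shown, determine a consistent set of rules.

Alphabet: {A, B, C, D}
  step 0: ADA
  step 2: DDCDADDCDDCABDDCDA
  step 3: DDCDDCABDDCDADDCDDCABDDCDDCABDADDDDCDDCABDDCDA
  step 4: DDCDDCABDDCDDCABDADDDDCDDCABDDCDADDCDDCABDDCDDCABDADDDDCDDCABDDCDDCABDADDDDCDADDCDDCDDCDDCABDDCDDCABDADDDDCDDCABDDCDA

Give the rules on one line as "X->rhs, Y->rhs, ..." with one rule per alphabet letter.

A->DA, B->DD, C->AB, D->DDC

  step 3 ⇒ step 4: DDCDDCABDDCDADDCDDCABDDCDDCABDADDDDCDDCABDDCDA ⇒ DDC·DDC·AB·DDC·DDC·AB·DA·DD·DDC·DDC·AB·DDC·DA·DDC·DDC·AB·DDC·DDC·AB·DA·DD·DDC·DDC·AB·DDC·DDC·AB·DA·DD·DDC·DA·DDC·DDC·DDC·DDC·AB·DDC·DDC·AB·DA·DD·DDC·DDC·AB·DDC·DA
    A ↦ DA
    B ↦ DD
    C ↦ AB
    D ↦ DDC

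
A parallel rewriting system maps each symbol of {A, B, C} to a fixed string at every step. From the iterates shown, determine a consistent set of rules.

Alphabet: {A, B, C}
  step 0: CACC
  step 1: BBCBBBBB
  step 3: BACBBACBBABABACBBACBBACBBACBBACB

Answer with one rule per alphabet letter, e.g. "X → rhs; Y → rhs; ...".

A->CB, B->BA, C->BB

  step 0 ⇒ step 1: CACC ⇒ BB·CB·BB·BB
    A ↦ CB
    C ↦ BB
    B ↦ BA  (constrained at step 1)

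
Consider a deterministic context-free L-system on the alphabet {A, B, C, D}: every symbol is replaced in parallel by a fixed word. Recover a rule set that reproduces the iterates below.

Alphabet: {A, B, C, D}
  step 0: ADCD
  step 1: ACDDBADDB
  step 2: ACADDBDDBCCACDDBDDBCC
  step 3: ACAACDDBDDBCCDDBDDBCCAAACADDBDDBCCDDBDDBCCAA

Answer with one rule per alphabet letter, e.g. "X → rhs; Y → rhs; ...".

A->AC, B->CC, C->A, D->DDB

  step 2 ⇒ step 3: ACADDBDDBCCACDDBDDBCC ⇒ AC·A·AC·DDB·DDB·CC·DDB·DDB·CC·A·A·AC·A·DDB·DDB·CC·DDB·DDB·CC·A·A
    A ↦ AC
    B ↦ CC
    C ↦ A
    D ↦ DDB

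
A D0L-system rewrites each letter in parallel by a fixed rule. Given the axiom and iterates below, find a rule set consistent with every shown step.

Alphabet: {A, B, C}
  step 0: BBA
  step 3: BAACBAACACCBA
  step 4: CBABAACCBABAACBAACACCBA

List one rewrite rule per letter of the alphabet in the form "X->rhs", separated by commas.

A->BA, B->C, C->AC

  step 3 ⇒ step 4: BAACBAACACCBA ⇒ C·BA·BA·AC·C·BA·BA·AC·BA·AC·AC·C·BA
    A ↦ BA
    B ↦ C
    C ↦ AC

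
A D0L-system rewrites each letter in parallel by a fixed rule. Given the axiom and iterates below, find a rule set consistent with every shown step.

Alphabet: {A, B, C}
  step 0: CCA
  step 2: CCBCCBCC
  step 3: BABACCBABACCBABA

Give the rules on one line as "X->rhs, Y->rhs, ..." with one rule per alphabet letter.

A->B, B->CC, C->BA

  step 2 ⇒ step 3: CCBCCBCC ⇒ BA·BA·CC·BA·BA·CC·BA·BA
    B ↦ CC
    C ↦ BA
    A ↦ B  (constrained at step 0)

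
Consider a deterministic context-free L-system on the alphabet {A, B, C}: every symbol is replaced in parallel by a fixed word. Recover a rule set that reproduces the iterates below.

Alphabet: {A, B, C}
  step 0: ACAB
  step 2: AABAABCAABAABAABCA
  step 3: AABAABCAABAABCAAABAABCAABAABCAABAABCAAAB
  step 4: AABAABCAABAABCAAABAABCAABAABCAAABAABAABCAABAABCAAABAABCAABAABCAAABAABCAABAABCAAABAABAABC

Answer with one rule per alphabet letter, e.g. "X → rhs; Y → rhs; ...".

A->AAB, B->C, C->A

  step 3 ⇒ step 4: AABAABCAABAABCAAABAABCAABAABCAABAABCAAAB ⇒ AAB·AAB·C·AAB·AAB·C·A·AAB·AAB·C·AAB·AAB·C·A·AAB·AAB·AAB·C·AAB·AAB·C·A·AAB·AAB·C·AAB·AAB·C·A·AAB·AAB·C·AAB·AAB·C·A·AAB·AAB·AAB·C
    A ↦ AAB
    B ↦ C
    C ↦ A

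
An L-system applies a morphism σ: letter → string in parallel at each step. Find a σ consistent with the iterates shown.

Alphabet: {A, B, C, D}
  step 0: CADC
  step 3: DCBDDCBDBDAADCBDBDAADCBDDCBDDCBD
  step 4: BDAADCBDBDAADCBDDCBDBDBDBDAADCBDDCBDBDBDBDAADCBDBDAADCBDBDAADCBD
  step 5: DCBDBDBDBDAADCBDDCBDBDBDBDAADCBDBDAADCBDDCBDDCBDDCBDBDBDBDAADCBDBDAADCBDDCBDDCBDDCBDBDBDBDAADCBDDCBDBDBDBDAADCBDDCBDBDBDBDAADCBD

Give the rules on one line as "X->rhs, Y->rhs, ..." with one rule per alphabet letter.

  step 4 ⇒ step 5: BDAADCBDBDAADCBDDCBDBDBDBDAADCBDDCBDBDBDBDAADCBDBDAADCBDBDAADCBD ⇒ DC·BD·BD·BD·BD·AA·DC·BD·DC·BD·BD·BD·BD·AA·DC·BD·BD·AA·DC·BD·DC·BD·DC·BD·DC·BD·BD·BD·BD·AA·DC·BD·BD·AA·DC·BD·DC·BD·DC·BD·DC·BD·BD·BD·BD·AA·DC·BD·DC·BD·BD·BD·BD·AA·DC·BD·DC·BD·BD·BD·BD·AA·DC·BD
    A ↦ BD
    B ↦ DC
    C ↦ AA
    D ↦ BD

A->BD, B->DC, C->AA, D->BD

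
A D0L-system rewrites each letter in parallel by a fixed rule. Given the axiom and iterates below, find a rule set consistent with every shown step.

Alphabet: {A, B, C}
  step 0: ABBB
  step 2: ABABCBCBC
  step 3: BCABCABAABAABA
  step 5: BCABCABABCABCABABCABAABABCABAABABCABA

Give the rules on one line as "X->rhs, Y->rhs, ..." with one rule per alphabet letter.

A->BC, B->A, C->BA

  step 2 ⇒ step 3: ABABCBCBC ⇒ BC·A·BC·A·BA·A·BA·A·BA
    A ↦ BC
    B ↦ A
    C ↦ BA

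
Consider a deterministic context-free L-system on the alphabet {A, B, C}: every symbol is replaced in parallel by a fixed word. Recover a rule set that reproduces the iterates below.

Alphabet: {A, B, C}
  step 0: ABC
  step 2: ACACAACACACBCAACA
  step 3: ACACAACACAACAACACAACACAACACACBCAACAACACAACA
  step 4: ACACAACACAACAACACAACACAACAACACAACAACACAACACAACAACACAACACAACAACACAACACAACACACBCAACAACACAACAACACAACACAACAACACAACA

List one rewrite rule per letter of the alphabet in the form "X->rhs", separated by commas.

  step 3 ⇒ step 4: ACACAACACAACAACACAACACAACACACBCAACAACACAACA ⇒ ACA·CA·ACA·CA·ACA·ACA·CA·ACA·CA·ACA·ACA·CA·ACA·ACA·CA·ACA·CA·ACA·ACA·CA·ACA·CA·ACA·ACA·CA·ACA·CA·ACA·CA·CB·CA·ACA·ACA·CA·ACA·ACA·CA·ACA·CA·ACA·ACA·CA·ACA
    A ↦ ACA
    B ↦ CB
    C ↦ CA

A->ACA, B->CB, C->CA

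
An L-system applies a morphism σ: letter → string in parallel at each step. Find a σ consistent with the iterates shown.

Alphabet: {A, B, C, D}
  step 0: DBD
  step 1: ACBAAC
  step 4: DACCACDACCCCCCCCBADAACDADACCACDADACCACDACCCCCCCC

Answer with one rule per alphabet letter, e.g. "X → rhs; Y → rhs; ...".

A->DA, B->BA, C->CC, D->AC

  step 0 ⇒ step 1: DBD ⇒ AC·BA·AC
    B ↦ BA
    D ↦ AC
    A ↦ DA  (constrained at step 1)
    C ↦ CC  (constrained at step 1)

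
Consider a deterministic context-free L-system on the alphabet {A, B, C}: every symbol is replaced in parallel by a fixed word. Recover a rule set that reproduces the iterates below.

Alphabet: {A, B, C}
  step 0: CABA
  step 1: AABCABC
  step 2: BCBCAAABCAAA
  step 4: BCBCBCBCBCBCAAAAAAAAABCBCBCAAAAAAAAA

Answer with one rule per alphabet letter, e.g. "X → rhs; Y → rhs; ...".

A->BC, B->A, C->AA

  step 1 ⇒ step 2: AABCABC ⇒ BC·BC·A·AA·BC·A·AA
    A ↦ BC
    B ↦ A
    C ↦ AA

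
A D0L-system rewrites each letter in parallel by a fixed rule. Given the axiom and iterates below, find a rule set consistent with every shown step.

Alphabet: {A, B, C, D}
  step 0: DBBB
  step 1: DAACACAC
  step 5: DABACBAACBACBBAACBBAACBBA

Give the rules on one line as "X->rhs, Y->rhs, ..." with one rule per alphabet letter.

A->B, B->AC, C->A, D->DA

  step 0 ⇒ step 1: DBBB ⇒ DA·AC·AC·AC
    B ↦ AC
    D ↦ DA
    A ↦ B  (constrained at step 1)
    C ↦ A  (constrained at step 1)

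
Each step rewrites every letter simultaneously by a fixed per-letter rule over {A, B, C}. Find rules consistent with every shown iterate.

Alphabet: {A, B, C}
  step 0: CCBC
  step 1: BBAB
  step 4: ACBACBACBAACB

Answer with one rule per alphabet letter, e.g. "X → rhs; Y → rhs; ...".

A->AC, B->A, C->B

  step 0 ⇒ step 1: CCBC ⇒ B·B·A·B
    B ↦ A
    C ↦ B
    A ↦ AC  (constrained at step 1)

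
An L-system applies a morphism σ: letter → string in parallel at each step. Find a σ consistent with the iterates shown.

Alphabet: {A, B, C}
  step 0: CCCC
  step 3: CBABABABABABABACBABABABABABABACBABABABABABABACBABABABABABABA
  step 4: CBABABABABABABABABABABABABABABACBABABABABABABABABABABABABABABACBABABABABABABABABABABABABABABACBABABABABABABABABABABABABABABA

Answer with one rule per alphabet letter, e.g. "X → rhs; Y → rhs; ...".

  step 3 ⇒ step 4: CBABABABABABABACBABABABABABABACBABABABABABABACBABABABABABABA ⇒ CBA·BA·BA·BA·BA·BA·BA·BA·BA·BA·BA·BA·BA·BA·BA·CBA·BA·BA·BA·BA·BA·BA·BA·BA·BA·BA·BA·BA·BA·BA·CBA·BA·BA·BA·BA·BA·BA·BA·BA·BA·BA·BA·BA·BA·BA·CBA·BA·BA·BA·BA·BA·BA·BA·BA·BA·BA·BA·BA·BA·BA
    A ↦ BA
    B ↦ BA
    C ↦ CBA

A->BA, B->BA, C->CBA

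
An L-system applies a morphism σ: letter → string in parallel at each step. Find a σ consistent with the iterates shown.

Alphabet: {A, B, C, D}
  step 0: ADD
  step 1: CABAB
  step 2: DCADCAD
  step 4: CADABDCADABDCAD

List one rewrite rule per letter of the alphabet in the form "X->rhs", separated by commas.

  step 1 ⇒ step 2: CABAB ⇒ D·C·AD·C·AD
    A ↦ C
    B ↦ AD
    C ↦ D
  step 0 ⇒ step 1: ADD ⇒ C·AB·AB
    D ↦ AB

A->C, B->AD, C->D, D->AB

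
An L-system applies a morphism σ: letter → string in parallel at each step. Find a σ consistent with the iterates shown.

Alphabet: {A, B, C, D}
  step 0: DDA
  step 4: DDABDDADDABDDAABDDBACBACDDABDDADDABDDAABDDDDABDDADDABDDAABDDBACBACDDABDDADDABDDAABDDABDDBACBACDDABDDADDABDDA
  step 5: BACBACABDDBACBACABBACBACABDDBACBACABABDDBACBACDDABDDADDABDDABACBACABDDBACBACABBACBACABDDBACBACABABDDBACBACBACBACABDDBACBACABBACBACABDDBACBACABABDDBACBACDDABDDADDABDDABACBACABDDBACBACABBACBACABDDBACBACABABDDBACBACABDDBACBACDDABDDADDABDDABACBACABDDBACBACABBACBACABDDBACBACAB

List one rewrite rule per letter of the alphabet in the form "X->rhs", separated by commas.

A->AB, B->DD, C->DDA, D->BAC

  step 4 ⇒ step 5: DDABDDADDABDDAABDDBACBACDDABDDADDABDDAABDDDDABDDADDABDDAABDDBACBACDDABDDADDABDDAABDDABDDBACBACDDABDDADDABDDA ⇒ BAC·BAC·AB·DD·BAC·BAC·AB·BAC·BAC·AB·DD·BAC·BAC·AB·AB·DD·BAC·BAC·DD·AB·DDA·DD·AB·DDA·BAC·BAC·AB·DD·BAC·BAC·AB·BAC·BAC·AB·DD·BAC·BAC·AB·AB·DD·BAC·BAC·BAC·BAC·AB·DD·BAC·BAC·AB·BAC·BAC·AB·DD·BAC·BAC·AB·AB·DD·BAC·BAC·DD·AB·DDA·DD·AB·DDA·BAC·BAC·AB·DD·BAC·BAC·AB·BAC·BAC·AB·DD·BAC·BAC·AB·AB·DD·BAC·BAC·AB·DD·BAC·BAC·DD·AB·DDA·DD·AB·DDA·BAC·BAC·AB·DD·BAC·BAC·AB·BAC·BAC·AB·DD·BAC·BAC·AB
    A ↦ AB
    B ↦ DD
    C ↦ DDA
    D ↦ BAC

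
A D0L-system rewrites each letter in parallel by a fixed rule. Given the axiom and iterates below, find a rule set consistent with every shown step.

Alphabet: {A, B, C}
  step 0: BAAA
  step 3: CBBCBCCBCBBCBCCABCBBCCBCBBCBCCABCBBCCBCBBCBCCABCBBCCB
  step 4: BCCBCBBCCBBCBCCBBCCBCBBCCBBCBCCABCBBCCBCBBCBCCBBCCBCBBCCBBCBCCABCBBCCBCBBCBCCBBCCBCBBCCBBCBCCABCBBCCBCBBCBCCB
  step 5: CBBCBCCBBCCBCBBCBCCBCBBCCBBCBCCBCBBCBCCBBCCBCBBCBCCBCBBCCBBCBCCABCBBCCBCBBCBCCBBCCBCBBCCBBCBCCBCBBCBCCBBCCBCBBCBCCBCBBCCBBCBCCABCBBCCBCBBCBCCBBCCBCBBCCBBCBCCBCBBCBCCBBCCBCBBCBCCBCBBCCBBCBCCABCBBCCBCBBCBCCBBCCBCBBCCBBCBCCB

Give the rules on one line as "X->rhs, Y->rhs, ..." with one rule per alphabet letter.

  step 4 ⇒ step 5: BCCBCBBCCBBCBCCBBCCBCBBCCBBCBCCABCBBCCBCBBCBCCBBCCBCBBCCBBCBCCABCBBCCBCBBCBCCBBCCBCBBCCBBCBCCABCBBCCBCBBCBCCB ⇒ CB·BC·BC·CB·BC·CB·CB·BC·BC·CB·CB·BC·CB·BC·BC·CB·CB·BC·BC·CB·BC·CB·CB·BC·BC·CB·CB·BC·CB·BC·BC·CAB·CB·BC·CB·CB·BC·BC·CB·BC·CB·CB·BC·CB·BC·BC·CB·CB·BC·BC·CB·BC·CB·CB·BC·BC·CB·CB·BC·CB·BC·BC·CAB·CB·BC·CB·CB·BC·BC·CB·BC·CB·CB·BC·CB·BC·BC·CB·CB·BC·BC·CB·BC·CB·CB·BC·BC·CB·CB·BC·CB·BC·BC·CAB·CB·BC·CB·CB·BC·BC·CB·BC·CB·CB·BC·CB·BC·BC·CB
    A ↦ CAB
    B ↦ CB
    C ↦ BC

A->CAB, B->CB, C->BC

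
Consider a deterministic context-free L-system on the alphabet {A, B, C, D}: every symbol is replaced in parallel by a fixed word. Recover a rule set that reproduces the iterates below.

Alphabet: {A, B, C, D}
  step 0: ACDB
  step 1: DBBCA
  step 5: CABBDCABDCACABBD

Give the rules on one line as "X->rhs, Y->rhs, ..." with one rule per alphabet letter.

  step 0 ⇒ step 1: ACDB ⇒ D·B·B·CA
    A ↦ D
    B ↦ CA
    C ↦ B
    D ↦ B

A->D, B->CA, C->B, D->B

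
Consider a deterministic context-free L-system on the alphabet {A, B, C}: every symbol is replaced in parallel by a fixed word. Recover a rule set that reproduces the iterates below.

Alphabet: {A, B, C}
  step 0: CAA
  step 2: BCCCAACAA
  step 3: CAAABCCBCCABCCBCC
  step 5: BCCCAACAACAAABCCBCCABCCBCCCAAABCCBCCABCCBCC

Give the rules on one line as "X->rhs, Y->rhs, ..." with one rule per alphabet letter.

  step 2 ⇒ step 3: BCCCAACAA ⇒ C·A·A·A·BCC·BCC·A·BCC·BCC
    A ↦ BCC
    B ↦ C
    C ↦ A

A->BCC, B->C, C->A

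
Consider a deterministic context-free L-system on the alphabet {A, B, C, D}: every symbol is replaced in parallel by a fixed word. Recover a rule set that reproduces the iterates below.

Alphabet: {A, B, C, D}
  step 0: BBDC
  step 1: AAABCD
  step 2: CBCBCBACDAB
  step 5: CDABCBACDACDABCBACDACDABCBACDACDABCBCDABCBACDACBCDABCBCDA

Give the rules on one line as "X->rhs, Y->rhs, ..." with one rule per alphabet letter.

  step 1 ⇒ step 2: AAABCD ⇒ CB·CB·CB·A·CD·AB
    A ↦ CB
    B ↦ A
    C ↦ CD
    D ↦ AB

A->CB, B->A, C->CD, D->AB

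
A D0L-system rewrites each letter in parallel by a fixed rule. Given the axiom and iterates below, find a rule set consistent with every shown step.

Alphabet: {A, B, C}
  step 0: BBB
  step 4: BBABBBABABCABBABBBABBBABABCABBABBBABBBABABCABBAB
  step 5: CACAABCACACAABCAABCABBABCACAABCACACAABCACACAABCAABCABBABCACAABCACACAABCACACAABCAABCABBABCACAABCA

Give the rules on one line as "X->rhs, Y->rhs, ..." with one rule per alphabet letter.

A->AB, B->CA, C->BB

  step 4 ⇒ step 5: BBABBBABABCABBABBBABBBABABCABBABBBABBBABABCABBAB ⇒ CA·CA·AB·CA·CA·CA·AB·CA·AB·CA·BB·AB·CA·CA·AB·CA·CA·CA·AB·CA·CA·CA·AB·CA·AB·CA·BB·AB·CA·CA·AB·CA·CA·CA·AB·CA·CA·CA·AB·CA·AB·CA·BB·AB·CA·CA·AB·CA
    A ↦ AB
    B ↦ CA
    C ↦ BB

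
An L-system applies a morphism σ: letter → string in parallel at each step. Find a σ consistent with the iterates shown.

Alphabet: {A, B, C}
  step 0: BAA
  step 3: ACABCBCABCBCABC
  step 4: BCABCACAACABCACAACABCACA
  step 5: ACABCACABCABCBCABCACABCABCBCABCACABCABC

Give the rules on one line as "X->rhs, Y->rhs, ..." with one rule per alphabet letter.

A->BC, B->AC, C->A

  step 4 ⇒ step 5: BCABCACAACABCACAACABCACA ⇒ AC·A·BC·AC·A·BC·A·BC·BC·A·BC·AC·A·BC·A·BC·BC·A·BC·AC·A·BC·A·BC
    A ↦ BC
    B ↦ AC
    C ↦ A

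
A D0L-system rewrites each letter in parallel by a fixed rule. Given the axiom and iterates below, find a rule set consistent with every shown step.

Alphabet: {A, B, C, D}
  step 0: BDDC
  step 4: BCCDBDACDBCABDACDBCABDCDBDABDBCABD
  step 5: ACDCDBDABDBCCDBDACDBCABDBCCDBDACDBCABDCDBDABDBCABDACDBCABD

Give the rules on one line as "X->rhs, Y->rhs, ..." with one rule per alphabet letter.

  step 4 ⇒ step 5: BCCDBDACDBCABDACDBCABDCDBDABDBCABD ⇒ A·CD·CD·BD·A·BD·BC·CD·BD·A·CD·BC·A·BD·BC·CD·BD·A·CD·BC·A·BD·CD·BD·A·BD·BC·A·BD·A·CD·BC·A·BD
    A ↦ BC
    B ↦ A
    C ↦ CD
    D ↦ BD

A->BC, B->A, C->CD, D->BD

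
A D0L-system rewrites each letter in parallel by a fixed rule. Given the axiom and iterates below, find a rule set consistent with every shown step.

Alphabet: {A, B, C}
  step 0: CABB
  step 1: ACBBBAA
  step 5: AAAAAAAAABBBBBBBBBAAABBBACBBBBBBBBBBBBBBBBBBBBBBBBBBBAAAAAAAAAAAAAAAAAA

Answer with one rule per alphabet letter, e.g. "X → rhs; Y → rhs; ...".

  step 0 ⇒ step 1: CABB ⇒ AC·BBB·A·A
    A ↦ BBB
    B ↦ A
    C ↦ AC

A->BBB, B->A, C->AC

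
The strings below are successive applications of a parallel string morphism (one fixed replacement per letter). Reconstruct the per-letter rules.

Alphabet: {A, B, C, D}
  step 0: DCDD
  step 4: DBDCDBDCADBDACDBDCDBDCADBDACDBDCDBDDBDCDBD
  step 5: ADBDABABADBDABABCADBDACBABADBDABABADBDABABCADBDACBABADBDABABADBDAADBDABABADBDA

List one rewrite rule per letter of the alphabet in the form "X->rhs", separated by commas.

A->C, B->DBD, C->BAB, D->A

  step 4 ⇒ step 5: DBDCDBDCADBDACDBDCDBDCADBDACDBDCDBDDBDCDBD ⇒ A·DBD·A·BAB·A·DBD·A·BAB·C·A·DBD·A·C·BAB·A·DBD·A·BAB·A·DBD·A·BAB·C·A·DBD·A·C·BAB·A·DBD·A·BAB·A·DBD·A·A·DBD·A·BAB·A·DBD·A
    A ↦ C
    B ↦ DBD
    C ↦ BAB
    D ↦ A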